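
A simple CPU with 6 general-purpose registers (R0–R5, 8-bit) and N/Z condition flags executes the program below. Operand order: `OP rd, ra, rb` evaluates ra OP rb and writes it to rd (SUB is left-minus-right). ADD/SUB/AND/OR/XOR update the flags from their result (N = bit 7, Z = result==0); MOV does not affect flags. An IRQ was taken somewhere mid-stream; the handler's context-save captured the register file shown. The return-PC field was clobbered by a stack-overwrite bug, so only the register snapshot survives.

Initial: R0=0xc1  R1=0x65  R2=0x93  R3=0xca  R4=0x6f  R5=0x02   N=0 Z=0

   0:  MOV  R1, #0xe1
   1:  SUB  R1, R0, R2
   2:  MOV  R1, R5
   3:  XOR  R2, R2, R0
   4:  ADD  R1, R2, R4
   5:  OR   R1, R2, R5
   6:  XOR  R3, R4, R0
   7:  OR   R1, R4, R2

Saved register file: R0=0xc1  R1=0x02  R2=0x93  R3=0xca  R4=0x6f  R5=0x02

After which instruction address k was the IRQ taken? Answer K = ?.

after  0: R0=0xc1 R1=0xe1 R2=0x93 R3=0xca R4=0x6f R5=0x02  N=0 Z=0
after  1: R0=0xc1 R1=0x2e R2=0x93 R3=0xca R4=0x6f R5=0x02  N=0 Z=0
after  2: R0=0xc1 R1=0x02 R2=0x93 R3=0xca R4=0x6f R5=0x02  N=0 Z=0
-- IRQ taken; context saved, return-PC = 3 --

K = 2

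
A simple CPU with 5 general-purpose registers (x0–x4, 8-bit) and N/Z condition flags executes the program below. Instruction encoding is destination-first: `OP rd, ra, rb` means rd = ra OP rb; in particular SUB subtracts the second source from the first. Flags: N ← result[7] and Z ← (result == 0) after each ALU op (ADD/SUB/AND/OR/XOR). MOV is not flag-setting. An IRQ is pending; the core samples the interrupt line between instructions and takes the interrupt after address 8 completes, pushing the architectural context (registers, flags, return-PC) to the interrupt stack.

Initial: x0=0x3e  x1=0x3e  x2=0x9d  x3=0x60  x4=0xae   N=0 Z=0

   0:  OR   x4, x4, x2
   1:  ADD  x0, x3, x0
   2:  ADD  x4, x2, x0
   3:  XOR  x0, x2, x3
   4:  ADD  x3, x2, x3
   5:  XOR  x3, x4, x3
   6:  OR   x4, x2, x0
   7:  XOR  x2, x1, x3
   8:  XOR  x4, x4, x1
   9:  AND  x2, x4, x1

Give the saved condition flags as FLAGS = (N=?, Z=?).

after  0: x0=0x3e x1=0x3e x2=0x9d x3=0x60 x4=0xbf  N=1 Z=0
after  1: x0=0x9e x1=0x3e x2=0x9d x3=0x60 x4=0xbf  N=1 Z=0
after  2: x0=0x9e x1=0x3e x2=0x9d x3=0x60 x4=0x3b  N=0 Z=0
after  3: x0=0xfd x1=0x3e x2=0x9d x3=0x60 x4=0x3b  N=1 Z=0
after  4: x0=0xfd x1=0x3e x2=0x9d x3=0xfd x4=0x3b  N=1 Z=0
after  5: x0=0xfd x1=0x3e x2=0x9d x3=0xc6 x4=0x3b  N=1 Z=0
after  6: x0=0xfd x1=0x3e x2=0x9d x3=0xc6 x4=0xfd  N=1 Z=0
after  7: x0=0xfd x1=0x3e x2=0xf8 x3=0xc6 x4=0xfd  N=1 Z=0
after  8: x0=0xfd x1=0x3e x2=0xf8 x3=0xc6 x4=0xc3  N=1 Z=0
-- IRQ taken; context saved, return-PC = 9 --

FLAGS = (N=1, Z=0)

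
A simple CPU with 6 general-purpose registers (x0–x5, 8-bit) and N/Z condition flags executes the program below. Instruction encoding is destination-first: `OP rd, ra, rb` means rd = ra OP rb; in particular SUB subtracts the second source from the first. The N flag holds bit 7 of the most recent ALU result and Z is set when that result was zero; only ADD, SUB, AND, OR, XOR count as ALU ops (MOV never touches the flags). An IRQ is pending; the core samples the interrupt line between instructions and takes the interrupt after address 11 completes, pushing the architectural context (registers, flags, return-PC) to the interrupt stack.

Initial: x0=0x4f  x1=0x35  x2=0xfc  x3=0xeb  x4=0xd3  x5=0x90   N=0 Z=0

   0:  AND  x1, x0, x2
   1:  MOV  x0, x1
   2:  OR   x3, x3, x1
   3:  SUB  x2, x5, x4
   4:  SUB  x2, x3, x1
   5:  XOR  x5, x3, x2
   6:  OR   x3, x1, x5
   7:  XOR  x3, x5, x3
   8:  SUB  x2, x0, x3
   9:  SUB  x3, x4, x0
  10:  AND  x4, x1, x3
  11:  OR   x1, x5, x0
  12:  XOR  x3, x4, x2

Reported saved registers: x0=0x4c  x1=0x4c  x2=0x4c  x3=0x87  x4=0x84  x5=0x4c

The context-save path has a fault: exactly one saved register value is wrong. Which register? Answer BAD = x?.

after  0: x0=0x4f x1=0x4c x2=0xfc x3=0xeb x4=0xd3 x5=0x90  N=0 Z=0
after  1: x0=0x4c x1=0x4c x2=0xfc x3=0xeb x4=0xd3 x5=0x90  N=0 Z=0
after  2: x0=0x4c x1=0x4c x2=0xfc x3=0xef x4=0xd3 x5=0x90  N=1 Z=0
after  3: x0=0x4c x1=0x4c x2=0xbd x3=0xef x4=0xd3 x5=0x90  N=1 Z=0
after  4: x0=0x4c x1=0x4c x2=0xa3 x3=0xef x4=0xd3 x5=0x90  N=1 Z=0
after  5: x0=0x4c x1=0x4c x2=0xa3 x3=0xef x4=0xd3 x5=0x4c  N=0 Z=0
after  6: x0=0x4c x1=0x4c x2=0xa3 x3=0x4c x4=0xd3 x5=0x4c  N=0 Z=0
after  7: x0=0x4c x1=0x4c x2=0xa3 x3=0x00 x4=0xd3 x5=0x4c  N=0 Z=1
after  8: x0=0x4c x1=0x4c x2=0x4c x3=0x00 x4=0xd3 x5=0x4c  N=0 Z=0
after  9: x0=0x4c x1=0x4c x2=0x4c x3=0x87 x4=0xd3 x5=0x4c  N=1 Z=0
after 10: x0=0x4c x1=0x4c x2=0x4c x3=0x87 x4=0x04 x5=0x4c  N=0 Z=0
after 11: x0=0x4c x1=0x4c x2=0x4c x3=0x87 x4=0x04 x5=0x4c  N=0 Z=0
-- IRQ taken; context saved, return-PC = 12 --
mismatch: x4: reported 0x84 vs actual 0x04

BAD = x4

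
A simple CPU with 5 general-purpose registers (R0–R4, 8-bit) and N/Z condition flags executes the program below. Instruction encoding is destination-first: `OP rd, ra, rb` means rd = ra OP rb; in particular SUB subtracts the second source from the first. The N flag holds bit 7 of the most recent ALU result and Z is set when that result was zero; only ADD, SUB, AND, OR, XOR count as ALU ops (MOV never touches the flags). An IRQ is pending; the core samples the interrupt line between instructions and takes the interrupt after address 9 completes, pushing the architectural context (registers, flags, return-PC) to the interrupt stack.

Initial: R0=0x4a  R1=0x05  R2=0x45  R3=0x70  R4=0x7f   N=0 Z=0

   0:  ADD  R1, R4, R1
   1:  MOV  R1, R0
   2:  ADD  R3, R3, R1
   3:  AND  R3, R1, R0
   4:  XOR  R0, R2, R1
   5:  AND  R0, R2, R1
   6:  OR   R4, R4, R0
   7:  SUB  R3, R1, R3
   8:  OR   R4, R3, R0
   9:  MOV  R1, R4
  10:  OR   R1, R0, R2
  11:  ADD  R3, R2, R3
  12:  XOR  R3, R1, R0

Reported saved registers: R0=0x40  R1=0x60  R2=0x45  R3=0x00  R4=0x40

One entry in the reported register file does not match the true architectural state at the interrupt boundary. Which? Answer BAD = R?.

BAD = R1

after  0: R0=0x4a R1=0x84 R2=0x45 R3=0x70 R4=0x7f  N=1 Z=0
after  1: R0=0x4a R1=0x4a R2=0x45 R3=0x70 R4=0x7f  N=1 Z=0
after  2: R0=0x4a R1=0x4a R2=0x45 R3=0xba R4=0x7f  N=1 Z=0
after  3: R0=0x4a R1=0x4a R2=0x45 R3=0x4a R4=0x7f  N=0 Z=0
after  4: R0=0x0f R1=0x4a R2=0x45 R3=0x4a R4=0x7f  N=0 Z=0
after  5: R0=0x40 R1=0x4a R2=0x45 R3=0x4a R4=0x7f  N=0 Z=0
after  6: R0=0x40 R1=0x4a R2=0x45 R3=0x4a R4=0x7f  N=0 Z=0
after  7: R0=0x40 R1=0x4a R2=0x45 R3=0x00 R4=0x7f  N=0 Z=1
after  8: R0=0x40 R1=0x4a R2=0x45 R3=0x00 R4=0x40  N=0 Z=0
after  9: R0=0x40 R1=0x40 R2=0x45 R3=0x00 R4=0x40  N=0 Z=0
-- IRQ taken; context saved, return-PC = 10 --
mismatch: R1: reported 0x60 vs actual 0x40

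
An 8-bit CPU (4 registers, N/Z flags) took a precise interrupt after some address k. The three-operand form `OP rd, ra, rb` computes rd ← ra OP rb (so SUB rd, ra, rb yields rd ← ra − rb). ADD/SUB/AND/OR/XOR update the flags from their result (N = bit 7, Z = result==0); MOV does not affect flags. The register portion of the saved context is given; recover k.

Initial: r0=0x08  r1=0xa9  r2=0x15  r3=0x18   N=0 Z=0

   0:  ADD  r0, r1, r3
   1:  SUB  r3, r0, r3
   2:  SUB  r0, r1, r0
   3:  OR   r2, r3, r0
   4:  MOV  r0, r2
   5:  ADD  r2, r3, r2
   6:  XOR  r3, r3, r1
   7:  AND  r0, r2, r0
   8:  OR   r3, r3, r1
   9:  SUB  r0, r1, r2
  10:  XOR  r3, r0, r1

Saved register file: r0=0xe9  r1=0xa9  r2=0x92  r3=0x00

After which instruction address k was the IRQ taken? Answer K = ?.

after  0: r0=0xc1 r1=0xa9 r2=0x15 r3=0x18  N=1 Z=0
after  1: r0=0xc1 r1=0xa9 r2=0x15 r3=0xa9  N=1 Z=0
after  2: r0=0xe8 r1=0xa9 r2=0x15 r3=0xa9  N=1 Z=0
after  3: r0=0xe8 r1=0xa9 r2=0xe9 r3=0xa9  N=1 Z=0
after  4: r0=0xe9 r1=0xa9 r2=0xe9 r3=0xa9  N=1 Z=0
after  5: r0=0xe9 r1=0xa9 r2=0x92 r3=0xa9  N=1 Z=0
after  6: r0=0xe9 r1=0xa9 r2=0x92 r3=0x00  N=0 Z=1
-- IRQ taken; context saved, return-PC = 7 --

K = 6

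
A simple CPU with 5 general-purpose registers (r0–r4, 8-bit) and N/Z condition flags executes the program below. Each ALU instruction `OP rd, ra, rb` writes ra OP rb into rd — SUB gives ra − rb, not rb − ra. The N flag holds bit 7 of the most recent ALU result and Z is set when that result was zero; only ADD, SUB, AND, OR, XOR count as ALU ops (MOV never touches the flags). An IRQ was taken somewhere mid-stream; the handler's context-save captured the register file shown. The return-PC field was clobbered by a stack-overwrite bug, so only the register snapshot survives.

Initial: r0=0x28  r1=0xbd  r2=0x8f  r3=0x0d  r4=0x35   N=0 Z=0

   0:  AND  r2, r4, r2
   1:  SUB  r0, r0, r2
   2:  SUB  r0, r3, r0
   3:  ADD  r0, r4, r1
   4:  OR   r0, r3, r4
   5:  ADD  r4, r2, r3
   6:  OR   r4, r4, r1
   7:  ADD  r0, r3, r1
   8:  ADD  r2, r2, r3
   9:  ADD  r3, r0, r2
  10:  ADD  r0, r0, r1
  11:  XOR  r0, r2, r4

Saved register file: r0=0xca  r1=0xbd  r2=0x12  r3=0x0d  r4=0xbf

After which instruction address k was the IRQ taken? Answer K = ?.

after  0: r0=0x28 r1=0xbd r2=0x05 r3=0x0d r4=0x35  N=0 Z=0
after  1: r0=0x23 r1=0xbd r2=0x05 r3=0x0d r4=0x35  N=0 Z=0
after  2: r0=0xea r1=0xbd r2=0x05 r3=0x0d r4=0x35  N=1 Z=0
after  3: r0=0xf2 r1=0xbd r2=0x05 r3=0x0d r4=0x35  N=1 Z=0
after  4: r0=0x3d r1=0xbd r2=0x05 r3=0x0d r4=0x35  N=0 Z=0
after  5: r0=0x3d r1=0xbd r2=0x05 r3=0x0d r4=0x12  N=0 Z=0
after  6: r0=0x3d r1=0xbd r2=0x05 r3=0x0d r4=0xbf  N=1 Z=0
after  7: r0=0xca r1=0xbd r2=0x05 r3=0x0d r4=0xbf  N=1 Z=0
after  8: r0=0xca r1=0xbd r2=0x12 r3=0x0d r4=0xbf  N=0 Z=0
-- IRQ taken; context saved, return-PC = 9 --

K = 8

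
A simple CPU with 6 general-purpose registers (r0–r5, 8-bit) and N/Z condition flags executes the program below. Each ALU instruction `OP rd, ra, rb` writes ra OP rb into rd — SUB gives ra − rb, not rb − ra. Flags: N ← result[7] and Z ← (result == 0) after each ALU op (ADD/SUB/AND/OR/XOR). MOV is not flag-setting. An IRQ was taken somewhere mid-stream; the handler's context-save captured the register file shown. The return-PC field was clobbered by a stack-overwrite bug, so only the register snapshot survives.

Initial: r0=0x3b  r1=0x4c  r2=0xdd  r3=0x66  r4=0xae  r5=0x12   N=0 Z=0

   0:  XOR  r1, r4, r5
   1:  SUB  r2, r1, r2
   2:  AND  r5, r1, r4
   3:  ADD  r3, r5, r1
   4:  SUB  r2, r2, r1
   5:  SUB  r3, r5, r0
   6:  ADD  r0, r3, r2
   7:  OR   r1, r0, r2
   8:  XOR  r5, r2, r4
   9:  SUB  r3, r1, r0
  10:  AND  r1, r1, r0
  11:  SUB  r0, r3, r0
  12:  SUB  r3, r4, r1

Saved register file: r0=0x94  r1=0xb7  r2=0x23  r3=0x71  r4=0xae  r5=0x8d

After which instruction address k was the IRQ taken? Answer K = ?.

K = 8

after  0: r0=0x3b r1=0xbc r2=0xdd r3=0x66 r4=0xae r5=0x12  N=1 Z=0
after  1: r0=0x3b r1=0xbc r2=0xdf r3=0x66 r4=0xae r5=0x12  N=1 Z=0
after  2: r0=0x3b r1=0xbc r2=0xdf r3=0x66 r4=0xae r5=0xac  N=1 Z=0
after  3: r0=0x3b r1=0xbc r2=0xdf r3=0x68 r4=0xae r5=0xac  N=0 Z=0
after  4: r0=0x3b r1=0xbc r2=0x23 r3=0x68 r4=0xae r5=0xac  N=0 Z=0
after  5: r0=0x3b r1=0xbc r2=0x23 r3=0x71 r4=0xae r5=0xac  N=0 Z=0
after  6: r0=0x94 r1=0xbc r2=0x23 r3=0x71 r4=0xae r5=0xac  N=1 Z=0
after  7: r0=0x94 r1=0xb7 r2=0x23 r3=0x71 r4=0xae r5=0xac  N=1 Z=0
after  8: r0=0x94 r1=0xb7 r2=0x23 r3=0x71 r4=0xae r5=0x8d  N=1 Z=0
-- IRQ taken; context saved, return-PC = 9 --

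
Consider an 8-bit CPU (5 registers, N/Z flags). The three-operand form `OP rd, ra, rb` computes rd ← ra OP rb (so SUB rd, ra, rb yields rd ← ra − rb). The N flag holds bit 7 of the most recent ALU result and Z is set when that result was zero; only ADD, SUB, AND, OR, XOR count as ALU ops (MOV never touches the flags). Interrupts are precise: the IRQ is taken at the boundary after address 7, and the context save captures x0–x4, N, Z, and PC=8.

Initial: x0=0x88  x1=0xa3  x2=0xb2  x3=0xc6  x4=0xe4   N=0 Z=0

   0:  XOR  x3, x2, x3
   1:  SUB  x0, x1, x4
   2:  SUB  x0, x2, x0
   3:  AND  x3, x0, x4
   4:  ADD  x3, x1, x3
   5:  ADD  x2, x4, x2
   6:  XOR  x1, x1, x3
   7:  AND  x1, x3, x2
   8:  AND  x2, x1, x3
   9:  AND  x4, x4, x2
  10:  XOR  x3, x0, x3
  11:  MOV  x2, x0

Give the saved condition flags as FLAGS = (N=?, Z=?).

FLAGS = (N=1, Z=0)

after  0: x0=0x88 x1=0xa3 x2=0xb2 x3=0x74 x4=0xe4  N=0 Z=0
after  1: x0=0xbf x1=0xa3 x2=0xb2 x3=0x74 x4=0xe4  N=1 Z=0
after  2: x0=0xf3 x1=0xa3 x2=0xb2 x3=0x74 x4=0xe4  N=1 Z=0
after  3: x0=0xf3 x1=0xa3 x2=0xb2 x3=0xe0 x4=0xe4  N=1 Z=0
after  4: x0=0xf3 x1=0xa3 x2=0xb2 x3=0x83 x4=0xe4  N=1 Z=0
after  5: x0=0xf3 x1=0xa3 x2=0x96 x3=0x83 x4=0xe4  N=1 Z=0
after  6: x0=0xf3 x1=0x20 x2=0x96 x3=0x83 x4=0xe4  N=0 Z=0
after  7: x0=0xf3 x1=0x82 x2=0x96 x3=0x83 x4=0xe4  N=1 Z=0
-- IRQ taken; context saved, return-PC = 8 --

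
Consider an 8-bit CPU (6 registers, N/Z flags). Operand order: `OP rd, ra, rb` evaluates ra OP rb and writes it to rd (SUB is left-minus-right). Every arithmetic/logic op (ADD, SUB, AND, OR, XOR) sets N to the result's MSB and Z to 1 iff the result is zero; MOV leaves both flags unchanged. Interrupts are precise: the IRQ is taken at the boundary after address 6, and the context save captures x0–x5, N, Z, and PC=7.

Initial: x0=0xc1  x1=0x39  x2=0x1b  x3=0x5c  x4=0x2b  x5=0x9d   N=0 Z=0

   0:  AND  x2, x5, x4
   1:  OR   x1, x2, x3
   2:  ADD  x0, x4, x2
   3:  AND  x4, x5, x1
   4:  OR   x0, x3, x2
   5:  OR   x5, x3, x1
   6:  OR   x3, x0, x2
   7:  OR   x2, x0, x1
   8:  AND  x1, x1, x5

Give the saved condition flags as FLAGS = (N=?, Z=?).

FLAGS = (N=0, Z=0)

after  0: x0=0xc1 x1=0x39 x2=0x09 x3=0x5c x4=0x2b x5=0x9d  N=0 Z=0
after  1: x0=0xc1 x1=0x5d x2=0x09 x3=0x5c x4=0x2b x5=0x9d  N=0 Z=0
after  2: x0=0x34 x1=0x5d x2=0x09 x3=0x5c x4=0x2b x5=0x9d  N=0 Z=0
after  3: x0=0x34 x1=0x5d x2=0x09 x3=0x5c x4=0x1d x5=0x9d  N=0 Z=0
after  4: x0=0x5d x1=0x5d x2=0x09 x3=0x5c x4=0x1d x5=0x9d  N=0 Z=0
after  5: x0=0x5d x1=0x5d x2=0x09 x3=0x5c x4=0x1d x5=0x5d  N=0 Z=0
after  6: x0=0x5d x1=0x5d x2=0x09 x3=0x5d x4=0x1d x5=0x5d  N=0 Z=0
-- IRQ taken; context saved, return-PC = 7 --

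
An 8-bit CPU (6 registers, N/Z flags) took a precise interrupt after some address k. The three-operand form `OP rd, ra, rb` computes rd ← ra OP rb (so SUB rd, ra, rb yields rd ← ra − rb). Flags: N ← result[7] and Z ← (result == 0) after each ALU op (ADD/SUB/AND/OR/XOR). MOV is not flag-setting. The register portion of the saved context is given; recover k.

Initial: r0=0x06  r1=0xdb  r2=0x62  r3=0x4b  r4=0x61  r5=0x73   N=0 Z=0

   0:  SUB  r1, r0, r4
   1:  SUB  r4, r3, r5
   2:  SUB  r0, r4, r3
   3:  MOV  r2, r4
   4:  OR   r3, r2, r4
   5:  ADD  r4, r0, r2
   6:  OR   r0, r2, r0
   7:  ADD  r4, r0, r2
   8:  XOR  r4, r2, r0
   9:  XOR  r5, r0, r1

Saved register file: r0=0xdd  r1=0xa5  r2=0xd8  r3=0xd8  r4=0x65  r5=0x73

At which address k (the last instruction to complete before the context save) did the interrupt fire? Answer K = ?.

after  0: r0=0x06 r1=0xa5 r2=0x62 r3=0x4b r4=0x61 r5=0x73  N=1 Z=0
after  1: r0=0x06 r1=0xa5 r2=0x62 r3=0x4b r4=0xd8 r5=0x73  N=1 Z=0
after  2: r0=0x8d r1=0xa5 r2=0x62 r3=0x4b r4=0xd8 r5=0x73  N=1 Z=0
after  3: r0=0x8d r1=0xa5 r2=0xd8 r3=0x4b r4=0xd8 r5=0x73  N=1 Z=0
after  4: r0=0x8d r1=0xa5 r2=0xd8 r3=0xd8 r4=0xd8 r5=0x73  N=1 Z=0
after  5: r0=0x8d r1=0xa5 r2=0xd8 r3=0xd8 r4=0x65 r5=0x73  N=0 Z=0
after  6: r0=0xdd r1=0xa5 r2=0xd8 r3=0xd8 r4=0x65 r5=0x73  N=1 Z=0
-- IRQ taken; context saved, return-PC = 7 --

K = 6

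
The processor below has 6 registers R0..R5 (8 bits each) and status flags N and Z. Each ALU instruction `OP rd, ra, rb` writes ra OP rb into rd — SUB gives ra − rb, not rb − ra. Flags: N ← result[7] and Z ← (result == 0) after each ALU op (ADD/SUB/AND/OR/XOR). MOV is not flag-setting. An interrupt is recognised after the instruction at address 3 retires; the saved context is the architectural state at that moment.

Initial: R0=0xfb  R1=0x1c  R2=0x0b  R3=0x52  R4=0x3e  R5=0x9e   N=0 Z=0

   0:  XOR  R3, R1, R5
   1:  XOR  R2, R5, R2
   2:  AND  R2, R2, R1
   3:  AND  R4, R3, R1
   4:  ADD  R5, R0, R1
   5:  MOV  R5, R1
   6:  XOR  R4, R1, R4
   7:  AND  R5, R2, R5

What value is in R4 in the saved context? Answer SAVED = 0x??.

SAVED = 0x00

after  0: R0=0xfb R1=0x1c R2=0x0b R3=0x82 R4=0x3e R5=0x9e  N=1 Z=0
after  1: R0=0xfb R1=0x1c R2=0x95 R3=0x82 R4=0x3e R5=0x9e  N=1 Z=0
after  2: R0=0xfb R1=0x1c R2=0x14 R3=0x82 R4=0x3e R5=0x9e  N=0 Z=0
after  3: R0=0xfb R1=0x1c R2=0x14 R3=0x82 R4=0x00 R5=0x9e  N=0 Z=1
-- IRQ taken; context saved, return-PC = 4 --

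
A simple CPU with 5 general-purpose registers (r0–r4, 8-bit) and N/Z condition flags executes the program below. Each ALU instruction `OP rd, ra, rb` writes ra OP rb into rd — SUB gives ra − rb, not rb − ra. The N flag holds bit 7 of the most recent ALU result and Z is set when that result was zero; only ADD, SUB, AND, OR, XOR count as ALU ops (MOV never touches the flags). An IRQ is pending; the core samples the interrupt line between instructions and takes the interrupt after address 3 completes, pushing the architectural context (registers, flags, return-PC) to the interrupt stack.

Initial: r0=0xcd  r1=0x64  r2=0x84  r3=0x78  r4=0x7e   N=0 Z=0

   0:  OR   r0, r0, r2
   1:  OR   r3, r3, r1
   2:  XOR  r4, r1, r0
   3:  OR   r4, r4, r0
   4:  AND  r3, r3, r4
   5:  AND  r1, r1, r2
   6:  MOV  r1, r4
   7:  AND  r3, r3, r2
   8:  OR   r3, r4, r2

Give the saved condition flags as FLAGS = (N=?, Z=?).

after  0: r0=0xcd r1=0x64 r2=0x84 r3=0x78 r4=0x7e  N=1 Z=0
after  1: r0=0xcd r1=0x64 r2=0x84 r3=0x7c r4=0x7e  N=0 Z=0
after  2: r0=0xcd r1=0x64 r2=0x84 r3=0x7c r4=0xa9  N=1 Z=0
after  3: r0=0xcd r1=0x64 r2=0x84 r3=0x7c r4=0xed  N=1 Z=0
-- IRQ taken; context saved, return-PC = 4 --

FLAGS = (N=1, Z=0)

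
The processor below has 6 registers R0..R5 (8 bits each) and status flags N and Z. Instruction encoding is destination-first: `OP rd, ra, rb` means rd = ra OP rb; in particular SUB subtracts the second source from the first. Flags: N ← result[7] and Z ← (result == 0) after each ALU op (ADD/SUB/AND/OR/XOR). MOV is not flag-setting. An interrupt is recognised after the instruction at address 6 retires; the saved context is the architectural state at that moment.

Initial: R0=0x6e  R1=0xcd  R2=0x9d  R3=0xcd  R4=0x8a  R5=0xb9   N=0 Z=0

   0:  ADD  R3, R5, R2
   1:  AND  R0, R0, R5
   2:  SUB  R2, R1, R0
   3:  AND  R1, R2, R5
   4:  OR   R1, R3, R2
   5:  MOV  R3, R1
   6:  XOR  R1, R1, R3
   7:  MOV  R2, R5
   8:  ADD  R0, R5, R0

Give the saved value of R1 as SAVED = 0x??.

after  0: R0=0x6e R1=0xcd R2=0x9d R3=0x56 R4=0x8a R5=0xb9  N=0 Z=0
after  1: R0=0x28 R1=0xcd R2=0x9d R3=0x56 R4=0x8a R5=0xb9  N=0 Z=0
after  2: R0=0x28 R1=0xcd R2=0xa5 R3=0x56 R4=0x8a R5=0xb9  N=1 Z=0
after  3: R0=0x28 R1=0xa1 R2=0xa5 R3=0x56 R4=0x8a R5=0xb9  N=1 Z=0
after  4: R0=0x28 R1=0xf7 R2=0xa5 R3=0x56 R4=0x8a R5=0xb9  N=1 Z=0
after  5: R0=0x28 R1=0xf7 R2=0xa5 R3=0xf7 R4=0x8a R5=0xb9  N=1 Z=0
after  6: R0=0x28 R1=0x00 R2=0xa5 R3=0xf7 R4=0x8a R5=0xb9  N=0 Z=1
-- IRQ taken; context saved, return-PC = 7 --

SAVED = 0x00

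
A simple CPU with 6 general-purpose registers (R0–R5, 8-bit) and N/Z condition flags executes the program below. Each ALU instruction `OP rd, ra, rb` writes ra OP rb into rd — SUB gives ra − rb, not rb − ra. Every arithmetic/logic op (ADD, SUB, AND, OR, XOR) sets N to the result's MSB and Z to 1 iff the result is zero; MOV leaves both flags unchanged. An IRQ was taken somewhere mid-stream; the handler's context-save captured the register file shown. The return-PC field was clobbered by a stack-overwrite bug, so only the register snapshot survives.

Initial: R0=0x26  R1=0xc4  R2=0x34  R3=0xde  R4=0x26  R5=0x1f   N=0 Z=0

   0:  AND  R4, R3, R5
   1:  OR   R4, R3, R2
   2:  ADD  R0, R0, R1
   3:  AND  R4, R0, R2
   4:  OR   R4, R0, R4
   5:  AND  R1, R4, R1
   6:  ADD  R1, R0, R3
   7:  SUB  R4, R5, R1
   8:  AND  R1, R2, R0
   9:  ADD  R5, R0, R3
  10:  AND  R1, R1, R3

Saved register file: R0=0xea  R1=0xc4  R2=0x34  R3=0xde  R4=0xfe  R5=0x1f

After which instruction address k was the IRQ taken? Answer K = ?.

K = 2

after  0: R0=0x26 R1=0xc4 R2=0x34 R3=0xde R4=0x1e R5=0x1f  N=0 Z=0
after  1: R0=0x26 R1=0xc4 R2=0x34 R3=0xde R4=0xfe R5=0x1f  N=1 Z=0
after  2: R0=0xea R1=0xc4 R2=0x34 R3=0xde R4=0xfe R5=0x1f  N=1 Z=0
-- IRQ taken; context saved, return-PC = 3 --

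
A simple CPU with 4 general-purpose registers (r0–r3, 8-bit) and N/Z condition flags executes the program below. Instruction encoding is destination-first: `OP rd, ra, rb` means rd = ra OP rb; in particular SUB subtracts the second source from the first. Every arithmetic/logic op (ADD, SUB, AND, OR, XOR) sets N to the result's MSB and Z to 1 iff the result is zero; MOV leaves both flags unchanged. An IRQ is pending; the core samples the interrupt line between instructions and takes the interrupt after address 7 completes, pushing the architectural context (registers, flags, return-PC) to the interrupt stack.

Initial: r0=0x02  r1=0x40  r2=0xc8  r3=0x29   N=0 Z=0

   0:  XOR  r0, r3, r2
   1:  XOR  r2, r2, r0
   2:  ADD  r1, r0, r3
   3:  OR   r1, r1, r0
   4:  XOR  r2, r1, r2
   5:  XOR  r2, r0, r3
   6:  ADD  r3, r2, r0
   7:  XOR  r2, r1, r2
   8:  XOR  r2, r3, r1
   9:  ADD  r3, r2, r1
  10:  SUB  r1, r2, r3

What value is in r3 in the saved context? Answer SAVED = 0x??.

SAVED = 0xa9

after  0: r0=0xe1 r1=0x40 r2=0xc8 r3=0x29  N=1 Z=0
after  1: r0=0xe1 r1=0x40 r2=0x29 r3=0x29  N=0 Z=0
after  2: r0=0xe1 r1=0x0a r2=0x29 r3=0x29  N=0 Z=0
after  3: r0=0xe1 r1=0xeb r2=0x29 r3=0x29  N=1 Z=0
after  4: r0=0xe1 r1=0xeb r2=0xc2 r3=0x29  N=1 Z=0
after  5: r0=0xe1 r1=0xeb r2=0xc8 r3=0x29  N=1 Z=0
after  6: r0=0xe1 r1=0xeb r2=0xc8 r3=0xa9  N=1 Z=0
after  7: r0=0xe1 r1=0xeb r2=0x23 r3=0xa9  N=0 Z=0
-- IRQ taken; context saved, return-PC = 8 --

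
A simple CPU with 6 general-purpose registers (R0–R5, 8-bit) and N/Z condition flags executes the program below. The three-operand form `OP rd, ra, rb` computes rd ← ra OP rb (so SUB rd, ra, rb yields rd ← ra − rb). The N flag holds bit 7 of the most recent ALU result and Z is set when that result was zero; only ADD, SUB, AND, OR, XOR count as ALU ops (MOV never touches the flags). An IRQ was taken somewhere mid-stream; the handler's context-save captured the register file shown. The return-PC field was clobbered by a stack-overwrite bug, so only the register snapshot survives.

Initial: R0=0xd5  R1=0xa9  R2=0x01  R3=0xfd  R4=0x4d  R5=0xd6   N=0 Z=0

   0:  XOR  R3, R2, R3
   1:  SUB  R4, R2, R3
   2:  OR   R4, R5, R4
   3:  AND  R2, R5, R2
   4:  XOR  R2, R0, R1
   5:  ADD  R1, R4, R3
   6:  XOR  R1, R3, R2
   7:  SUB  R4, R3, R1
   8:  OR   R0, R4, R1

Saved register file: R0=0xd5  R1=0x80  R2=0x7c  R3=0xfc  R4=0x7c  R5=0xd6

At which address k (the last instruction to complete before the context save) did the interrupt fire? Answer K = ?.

after  0: R0=0xd5 R1=0xa9 R2=0x01 R3=0xfc R4=0x4d R5=0xd6  N=1 Z=0
after  1: R0=0xd5 R1=0xa9 R2=0x01 R3=0xfc R4=0x05 R5=0xd6  N=0 Z=0
after  2: R0=0xd5 R1=0xa9 R2=0x01 R3=0xfc R4=0xd7 R5=0xd6  N=1 Z=0
after  3: R0=0xd5 R1=0xa9 R2=0x00 R3=0xfc R4=0xd7 R5=0xd6  N=0 Z=1
after  4: R0=0xd5 R1=0xa9 R2=0x7c R3=0xfc R4=0xd7 R5=0xd6  N=0 Z=0
after  5: R0=0xd5 R1=0xd3 R2=0x7c R3=0xfc R4=0xd7 R5=0xd6  N=1 Z=0
after  6: R0=0xd5 R1=0x80 R2=0x7c R3=0xfc R4=0xd7 R5=0xd6  N=1 Z=0
after  7: R0=0xd5 R1=0x80 R2=0x7c R3=0xfc R4=0x7c R5=0xd6  N=0 Z=0
-- IRQ taken; context saved, return-PC = 8 --

K = 7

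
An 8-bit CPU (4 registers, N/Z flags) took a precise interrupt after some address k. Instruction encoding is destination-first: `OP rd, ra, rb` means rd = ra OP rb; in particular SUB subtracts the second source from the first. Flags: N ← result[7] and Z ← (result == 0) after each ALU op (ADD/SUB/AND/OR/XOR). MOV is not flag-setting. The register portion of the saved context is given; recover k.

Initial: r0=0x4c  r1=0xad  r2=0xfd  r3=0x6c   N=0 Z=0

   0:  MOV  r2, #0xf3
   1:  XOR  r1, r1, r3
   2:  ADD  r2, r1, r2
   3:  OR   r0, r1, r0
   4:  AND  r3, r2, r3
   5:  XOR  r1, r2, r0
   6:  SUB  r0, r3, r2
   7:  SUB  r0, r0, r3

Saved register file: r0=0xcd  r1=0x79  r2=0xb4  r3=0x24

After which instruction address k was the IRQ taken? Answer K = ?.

K = 5

after  0: r0=0x4c r1=0xad r2=0xf3 r3=0x6c  N=0 Z=0
after  1: r0=0x4c r1=0xc1 r2=0xf3 r3=0x6c  N=1 Z=0
after  2: r0=0x4c r1=0xc1 r2=0xb4 r3=0x6c  N=1 Z=0
after  3: r0=0xcd r1=0xc1 r2=0xb4 r3=0x6c  N=1 Z=0
after  4: r0=0xcd r1=0xc1 r2=0xb4 r3=0x24  N=0 Z=0
after  5: r0=0xcd r1=0x79 r2=0xb4 r3=0x24  N=0 Z=0
-- IRQ taken; context saved, return-PC = 6 --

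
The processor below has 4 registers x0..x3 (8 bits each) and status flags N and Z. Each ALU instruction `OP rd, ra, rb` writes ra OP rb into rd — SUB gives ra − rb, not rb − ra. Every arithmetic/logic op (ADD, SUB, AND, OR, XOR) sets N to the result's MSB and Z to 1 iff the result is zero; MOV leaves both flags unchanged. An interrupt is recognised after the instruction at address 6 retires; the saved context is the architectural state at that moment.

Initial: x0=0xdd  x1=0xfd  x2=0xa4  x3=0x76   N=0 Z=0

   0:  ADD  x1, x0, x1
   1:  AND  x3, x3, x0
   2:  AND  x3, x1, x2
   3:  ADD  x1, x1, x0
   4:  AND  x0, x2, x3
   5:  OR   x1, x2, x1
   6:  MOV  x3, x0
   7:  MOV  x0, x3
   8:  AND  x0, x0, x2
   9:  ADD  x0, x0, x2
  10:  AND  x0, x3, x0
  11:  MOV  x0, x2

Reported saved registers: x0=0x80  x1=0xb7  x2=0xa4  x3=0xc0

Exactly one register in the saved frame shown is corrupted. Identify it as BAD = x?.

BAD = x3

after  0: x0=0xdd x1=0xda x2=0xa4 x3=0x76  N=1 Z=0
after  1: x0=0xdd x1=0xda x2=0xa4 x3=0x54  N=0 Z=0
after  2: x0=0xdd x1=0xda x2=0xa4 x3=0x80  N=1 Z=0
after  3: x0=0xdd x1=0xb7 x2=0xa4 x3=0x80  N=1 Z=0
after  4: x0=0x80 x1=0xb7 x2=0xa4 x3=0x80  N=1 Z=0
after  5: x0=0x80 x1=0xb7 x2=0xa4 x3=0x80  N=1 Z=0
after  6: x0=0x80 x1=0xb7 x2=0xa4 x3=0x80  N=1 Z=0
-- IRQ taken; context saved, return-PC = 7 --
mismatch: x3: reported 0xc0 vs actual 0x80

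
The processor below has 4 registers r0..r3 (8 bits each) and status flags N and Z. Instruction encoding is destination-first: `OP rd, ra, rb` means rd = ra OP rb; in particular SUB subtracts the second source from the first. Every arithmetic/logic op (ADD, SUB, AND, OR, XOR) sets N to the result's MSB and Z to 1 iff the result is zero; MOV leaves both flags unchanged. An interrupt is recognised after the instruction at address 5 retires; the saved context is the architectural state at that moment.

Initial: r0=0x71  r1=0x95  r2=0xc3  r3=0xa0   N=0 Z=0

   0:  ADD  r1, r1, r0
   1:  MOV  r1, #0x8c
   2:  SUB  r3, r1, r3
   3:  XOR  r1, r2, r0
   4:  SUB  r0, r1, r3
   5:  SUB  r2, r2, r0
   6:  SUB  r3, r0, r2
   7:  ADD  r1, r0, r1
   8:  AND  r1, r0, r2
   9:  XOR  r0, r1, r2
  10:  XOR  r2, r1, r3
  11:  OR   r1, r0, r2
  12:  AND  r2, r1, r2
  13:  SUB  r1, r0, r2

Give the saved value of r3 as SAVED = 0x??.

after  0: r0=0x71 r1=0x06 r2=0xc3 r3=0xa0  N=0 Z=0
after  1: r0=0x71 r1=0x8c r2=0xc3 r3=0xa0  N=0 Z=0
after  2: r0=0x71 r1=0x8c r2=0xc3 r3=0xec  N=1 Z=0
after  3: r0=0x71 r1=0xb2 r2=0xc3 r3=0xec  N=1 Z=0
after  4: r0=0xc6 r1=0xb2 r2=0xc3 r3=0xec  N=1 Z=0
after  5: r0=0xc6 r1=0xb2 r2=0xfd r3=0xec  N=1 Z=0
-- IRQ taken; context saved, return-PC = 6 --

SAVED = 0xec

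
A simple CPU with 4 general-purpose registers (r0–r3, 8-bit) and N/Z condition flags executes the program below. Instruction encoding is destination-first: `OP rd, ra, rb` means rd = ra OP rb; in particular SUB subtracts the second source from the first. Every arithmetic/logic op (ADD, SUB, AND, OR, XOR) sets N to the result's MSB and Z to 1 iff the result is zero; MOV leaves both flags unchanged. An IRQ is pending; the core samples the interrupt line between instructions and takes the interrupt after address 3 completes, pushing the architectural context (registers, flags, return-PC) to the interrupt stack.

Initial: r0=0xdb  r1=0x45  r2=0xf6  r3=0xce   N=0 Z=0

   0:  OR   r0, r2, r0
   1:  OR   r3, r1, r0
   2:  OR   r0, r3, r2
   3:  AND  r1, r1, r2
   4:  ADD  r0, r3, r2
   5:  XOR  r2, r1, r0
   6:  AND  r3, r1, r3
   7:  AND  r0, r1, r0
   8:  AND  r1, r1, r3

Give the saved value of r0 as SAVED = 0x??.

SAVED = 0xff

after  0: r0=0xff r1=0x45 r2=0xf6 r3=0xce  N=1 Z=0
after  1: r0=0xff r1=0x45 r2=0xf6 r3=0xff  N=1 Z=0
after  2: r0=0xff r1=0x45 r2=0xf6 r3=0xff  N=1 Z=0
after  3: r0=0xff r1=0x44 r2=0xf6 r3=0xff  N=0 Z=0
-- IRQ taken; context saved, return-PC = 4 --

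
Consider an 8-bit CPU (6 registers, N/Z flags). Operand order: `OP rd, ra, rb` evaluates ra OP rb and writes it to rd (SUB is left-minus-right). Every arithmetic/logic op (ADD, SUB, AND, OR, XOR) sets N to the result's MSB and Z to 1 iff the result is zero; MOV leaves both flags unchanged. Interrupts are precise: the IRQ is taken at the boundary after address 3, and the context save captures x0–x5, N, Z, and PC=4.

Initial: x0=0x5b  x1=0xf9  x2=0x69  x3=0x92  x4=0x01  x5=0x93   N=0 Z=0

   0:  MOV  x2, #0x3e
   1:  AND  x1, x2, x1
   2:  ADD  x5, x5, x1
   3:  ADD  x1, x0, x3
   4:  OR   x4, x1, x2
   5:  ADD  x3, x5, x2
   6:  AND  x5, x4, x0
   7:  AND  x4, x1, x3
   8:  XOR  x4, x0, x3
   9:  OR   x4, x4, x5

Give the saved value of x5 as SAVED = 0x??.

after  0: x0=0x5b x1=0xf9 x2=0x3e x3=0x92 x4=0x01 x5=0x93  N=0 Z=0
after  1: x0=0x5b x1=0x38 x2=0x3e x3=0x92 x4=0x01 x5=0x93  N=0 Z=0
after  2: x0=0x5b x1=0x38 x2=0x3e x3=0x92 x4=0x01 x5=0xcb  N=1 Z=0
after  3: x0=0x5b x1=0xed x2=0x3e x3=0x92 x4=0x01 x5=0xcb  N=1 Z=0
-- IRQ taken; context saved, return-PC = 4 --

SAVED = 0xcb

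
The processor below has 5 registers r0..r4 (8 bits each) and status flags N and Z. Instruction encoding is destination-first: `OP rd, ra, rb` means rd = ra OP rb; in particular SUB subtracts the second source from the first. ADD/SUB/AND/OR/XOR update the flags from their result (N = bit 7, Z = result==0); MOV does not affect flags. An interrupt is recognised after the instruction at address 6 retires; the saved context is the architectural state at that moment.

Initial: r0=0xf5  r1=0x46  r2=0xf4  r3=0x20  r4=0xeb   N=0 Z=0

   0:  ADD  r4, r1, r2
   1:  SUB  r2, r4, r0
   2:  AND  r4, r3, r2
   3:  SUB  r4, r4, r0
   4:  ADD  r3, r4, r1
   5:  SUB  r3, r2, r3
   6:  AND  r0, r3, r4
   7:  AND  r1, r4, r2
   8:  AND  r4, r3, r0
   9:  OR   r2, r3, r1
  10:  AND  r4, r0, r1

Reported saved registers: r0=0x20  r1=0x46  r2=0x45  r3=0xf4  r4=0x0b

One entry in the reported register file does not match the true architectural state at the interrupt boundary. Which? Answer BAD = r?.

BAD = r0

after  0: r0=0xf5 r1=0x46 r2=0xf4 r3=0x20 r4=0x3a  N=0 Z=0
after  1: r0=0xf5 r1=0x46 r2=0x45 r3=0x20 r4=0x3a  N=0 Z=0
after  2: r0=0xf5 r1=0x46 r2=0x45 r3=0x20 r4=0x00  N=0 Z=1
after  3: r0=0xf5 r1=0x46 r2=0x45 r3=0x20 r4=0x0b  N=0 Z=0
after  4: r0=0xf5 r1=0x46 r2=0x45 r3=0x51 r4=0x0b  N=0 Z=0
after  5: r0=0xf5 r1=0x46 r2=0x45 r3=0xf4 r4=0x0b  N=1 Z=0
after  6: r0=0x00 r1=0x46 r2=0x45 r3=0xf4 r4=0x0b  N=0 Z=1
-- IRQ taken; context saved, return-PC = 7 --
mismatch: r0: reported 0x20 vs actual 0x00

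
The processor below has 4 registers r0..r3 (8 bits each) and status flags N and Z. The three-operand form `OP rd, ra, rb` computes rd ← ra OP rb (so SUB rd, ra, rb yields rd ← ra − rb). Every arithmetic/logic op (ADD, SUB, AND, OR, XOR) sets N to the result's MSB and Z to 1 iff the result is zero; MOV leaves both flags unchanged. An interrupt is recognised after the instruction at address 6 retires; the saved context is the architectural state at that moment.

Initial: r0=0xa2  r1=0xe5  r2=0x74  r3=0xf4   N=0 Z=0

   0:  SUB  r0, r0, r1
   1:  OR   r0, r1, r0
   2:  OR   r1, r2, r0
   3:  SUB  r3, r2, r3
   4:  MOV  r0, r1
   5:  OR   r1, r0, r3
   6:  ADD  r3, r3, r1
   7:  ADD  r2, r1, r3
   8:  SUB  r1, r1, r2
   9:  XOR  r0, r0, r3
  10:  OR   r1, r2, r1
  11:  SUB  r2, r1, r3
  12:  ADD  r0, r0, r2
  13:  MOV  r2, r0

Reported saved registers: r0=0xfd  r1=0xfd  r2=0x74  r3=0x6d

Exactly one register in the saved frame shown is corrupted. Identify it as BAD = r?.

after  0: r0=0xbd r1=0xe5 r2=0x74 r3=0xf4  N=1 Z=0
after  1: r0=0xfd r1=0xe5 r2=0x74 r3=0xf4  N=1 Z=0
after  2: r0=0xfd r1=0xfd r2=0x74 r3=0xf4  N=1 Z=0
after  3: r0=0xfd r1=0xfd r2=0x74 r3=0x80  N=1 Z=0
after  4: r0=0xfd r1=0xfd r2=0x74 r3=0x80  N=1 Z=0
after  5: r0=0xfd r1=0xfd r2=0x74 r3=0x80  N=1 Z=0
after  6: r0=0xfd r1=0xfd r2=0x74 r3=0x7d  N=0 Z=0
-- IRQ taken; context saved, return-PC = 7 --
mismatch: r3: reported 0x6d vs actual 0x7d

BAD = r3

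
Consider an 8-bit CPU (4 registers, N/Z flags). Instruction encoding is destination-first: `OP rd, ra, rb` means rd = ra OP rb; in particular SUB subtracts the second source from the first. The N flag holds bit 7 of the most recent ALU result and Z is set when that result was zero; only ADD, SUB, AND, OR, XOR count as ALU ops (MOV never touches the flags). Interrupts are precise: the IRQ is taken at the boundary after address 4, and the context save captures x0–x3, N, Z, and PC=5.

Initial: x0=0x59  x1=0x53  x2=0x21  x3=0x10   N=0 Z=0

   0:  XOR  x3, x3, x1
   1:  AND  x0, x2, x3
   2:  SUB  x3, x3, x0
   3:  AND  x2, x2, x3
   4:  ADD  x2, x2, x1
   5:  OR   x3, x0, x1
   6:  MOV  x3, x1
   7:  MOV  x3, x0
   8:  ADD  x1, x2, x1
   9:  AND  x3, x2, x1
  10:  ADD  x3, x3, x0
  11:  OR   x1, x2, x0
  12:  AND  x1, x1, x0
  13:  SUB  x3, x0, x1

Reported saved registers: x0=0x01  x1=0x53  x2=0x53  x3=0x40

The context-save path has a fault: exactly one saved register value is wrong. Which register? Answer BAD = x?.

after  0: x0=0x59 x1=0x53 x2=0x21 x3=0x43  N=0 Z=0
after  1: x0=0x01 x1=0x53 x2=0x21 x3=0x43  N=0 Z=0
after  2: x0=0x01 x1=0x53 x2=0x21 x3=0x42  N=0 Z=0
after  3: x0=0x01 x1=0x53 x2=0x00 x3=0x42  N=0 Z=1
after  4: x0=0x01 x1=0x53 x2=0x53 x3=0x42  N=0 Z=0
-- IRQ taken; context saved, return-PC = 5 --
mismatch: x3: reported 0x40 vs actual 0x42

BAD = x3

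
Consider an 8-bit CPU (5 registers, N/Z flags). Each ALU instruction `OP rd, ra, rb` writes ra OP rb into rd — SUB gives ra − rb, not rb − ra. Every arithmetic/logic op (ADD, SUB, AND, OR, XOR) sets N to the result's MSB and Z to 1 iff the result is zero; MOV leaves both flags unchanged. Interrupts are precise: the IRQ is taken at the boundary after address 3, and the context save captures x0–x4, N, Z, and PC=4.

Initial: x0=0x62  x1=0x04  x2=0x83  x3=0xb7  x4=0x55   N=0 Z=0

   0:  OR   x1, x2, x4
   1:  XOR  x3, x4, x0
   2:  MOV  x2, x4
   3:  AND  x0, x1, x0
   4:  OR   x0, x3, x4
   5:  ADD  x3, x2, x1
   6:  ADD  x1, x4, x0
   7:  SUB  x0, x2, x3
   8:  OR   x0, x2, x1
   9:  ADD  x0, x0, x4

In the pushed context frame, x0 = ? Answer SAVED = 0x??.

SAVED = 0x42

after  0: x0=0x62 x1=0xd7 x2=0x83 x3=0xb7 x4=0x55  N=1 Z=0
after  1: x0=0x62 x1=0xd7 x2=0x83 x3=0x37 x4=0x55  N=0 Z=0
after  2: x0=0x62 x1=0xd7 x2=0x55 x3=0x37 x4=0x55  N=0 Z=0
after  3: x0=0x42 x1=0xd7 x2=0x55 x3=0x37 x4=0x55  N=0 Z=0
-- IRQ taken; context saved, return-PC = 4 --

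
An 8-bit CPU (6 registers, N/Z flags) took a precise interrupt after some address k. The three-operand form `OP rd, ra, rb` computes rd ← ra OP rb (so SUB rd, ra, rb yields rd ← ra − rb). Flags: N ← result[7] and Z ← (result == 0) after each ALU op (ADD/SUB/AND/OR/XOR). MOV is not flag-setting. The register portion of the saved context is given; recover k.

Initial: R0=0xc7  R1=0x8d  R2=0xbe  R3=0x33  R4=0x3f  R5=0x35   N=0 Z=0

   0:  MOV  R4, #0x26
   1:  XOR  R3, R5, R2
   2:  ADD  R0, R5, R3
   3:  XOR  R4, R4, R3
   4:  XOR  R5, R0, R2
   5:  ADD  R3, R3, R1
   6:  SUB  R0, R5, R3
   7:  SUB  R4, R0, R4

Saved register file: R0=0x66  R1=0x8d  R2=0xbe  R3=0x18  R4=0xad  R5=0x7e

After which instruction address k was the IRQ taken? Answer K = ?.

K = 6

after  0: R0=0xc7 R1=0x8d R2=0xbe R3=0x33 R4=0x26 R5=0x35  N=0 Z=0
after  1: R0=0xc7 R1=0x8d R2=0xbe R3=0x8b R4=0x26 R5=0x35  N=1 Z=0
after  2: R0=0xc0 R1=0x8d R2=0xbe R3=0x8b R4=0x26 R5=0x35  N=1 Z=0
after  3: R0=0xc0 R1=0x8d R2=0xbe R3=0x8b R4=0xad R5=0x35  N=1 Z=0
after  4: R0=0xc0 R1=0x8d R2=0xbe R3=0x8b R4=0xad R5=0x7e  N=0 Z=0
after  5: R0=0xc0 R1=0x8d R2=0xbe R3=0x18 R4=0xad R5=0x7e  N=0 Z=0
after  6: R0=0x66 R1=0x8d R2=0xbe R3=0x18 R4=0xad R5=0x7e  N=0 Z=0
-- IRQ taken; context saved, return-PC = 7 --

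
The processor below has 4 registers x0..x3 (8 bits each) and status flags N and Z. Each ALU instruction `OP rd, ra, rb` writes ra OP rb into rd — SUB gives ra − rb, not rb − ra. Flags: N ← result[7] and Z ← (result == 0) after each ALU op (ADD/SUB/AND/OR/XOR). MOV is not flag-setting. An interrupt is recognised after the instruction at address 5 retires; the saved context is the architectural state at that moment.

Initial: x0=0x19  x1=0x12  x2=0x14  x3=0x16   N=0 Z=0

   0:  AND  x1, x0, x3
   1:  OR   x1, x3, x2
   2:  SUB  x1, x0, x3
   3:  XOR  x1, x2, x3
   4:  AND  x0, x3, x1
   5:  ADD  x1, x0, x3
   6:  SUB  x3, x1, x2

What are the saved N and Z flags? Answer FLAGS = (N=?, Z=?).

after  0: x0=0x19 x1=0x10 x2=0x14 x3=0x16  N=0 Z=0
after  1: x0=0x19 x1=0x16 x2=0x14 x3=0x16  N=0 Z=0
after  2: x0=0x19 x1=0x03 x2=0x14 x3=0x16  N=0 Z=0
after  3: x0=0x19 x1=0x02 x2=0x14 x3=0x16  N=0 Z=0
after  4: x0=0x02 x1=0x02 x2=0x14 x3=0x16  N=0 Z=0
after  5: x0=0x02 x1=0x18 x2=0x14 x3=0x16  N=0 Z=0
-- IRQ taken; context saved, return-PC = 6 --

FLAGS = (N=0, Z=0)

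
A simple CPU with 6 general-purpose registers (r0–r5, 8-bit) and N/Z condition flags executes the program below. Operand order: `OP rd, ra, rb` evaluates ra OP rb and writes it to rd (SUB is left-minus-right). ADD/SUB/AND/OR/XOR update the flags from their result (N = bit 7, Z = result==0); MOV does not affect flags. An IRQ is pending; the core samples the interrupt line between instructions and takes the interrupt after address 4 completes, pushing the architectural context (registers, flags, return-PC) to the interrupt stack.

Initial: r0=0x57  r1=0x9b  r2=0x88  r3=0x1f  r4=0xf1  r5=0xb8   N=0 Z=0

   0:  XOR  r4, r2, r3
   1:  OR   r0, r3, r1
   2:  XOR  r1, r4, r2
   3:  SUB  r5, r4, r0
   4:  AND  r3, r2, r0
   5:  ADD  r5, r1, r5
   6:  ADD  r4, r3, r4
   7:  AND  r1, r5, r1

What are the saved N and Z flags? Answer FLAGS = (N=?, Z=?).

FLAGS = (N=1, Z=0)

after  0: r0=0x57 r1=0x9b r2=0x88 r3=0x1f r4=0x97 r5=0xb8  N=1 Z=0
after  1: r0=0x9f r1=0x9b r2=0x88 r3=0x1f r4=0x97 r5=0xb8  N=1 Z=0
after  2: r0=0x9f r1=0x1f r2=0x88 r3=0x1f r4=0x97 r5=0xb8  N=0 Z=0
after  3: r0=0x9f r1=0x1f r2=0x88 r3=0x1f r4=0x97 r5=0xf8  N=1 Z=0
after  4: r0=0x9f r1=0x1f r2=0x88 r3=0x88 r4=0x97 r5=0xf8  N=1 Z=0
-- IRQ taken; context saved, return-PC = 5 --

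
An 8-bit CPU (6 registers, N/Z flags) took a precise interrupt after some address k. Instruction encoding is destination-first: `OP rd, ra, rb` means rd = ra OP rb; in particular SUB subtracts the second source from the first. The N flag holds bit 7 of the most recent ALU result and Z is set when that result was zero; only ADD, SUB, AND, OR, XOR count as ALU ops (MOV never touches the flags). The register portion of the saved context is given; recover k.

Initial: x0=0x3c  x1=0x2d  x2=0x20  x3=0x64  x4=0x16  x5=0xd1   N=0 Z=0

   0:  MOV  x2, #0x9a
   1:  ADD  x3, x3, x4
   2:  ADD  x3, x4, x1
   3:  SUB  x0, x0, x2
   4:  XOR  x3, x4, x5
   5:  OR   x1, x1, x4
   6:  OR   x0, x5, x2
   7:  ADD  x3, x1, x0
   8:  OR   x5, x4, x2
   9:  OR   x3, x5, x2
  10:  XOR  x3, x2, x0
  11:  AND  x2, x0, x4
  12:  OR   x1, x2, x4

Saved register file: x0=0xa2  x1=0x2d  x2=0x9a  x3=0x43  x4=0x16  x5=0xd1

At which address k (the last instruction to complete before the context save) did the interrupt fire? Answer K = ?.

after  0: x0=0x3c x1=0x2d x2=0x9a x3=0x64 x4=0x16 x5=0xd1  N=0 Z=0
after  1: x0=0x3c x1=0x2d x2=0x9a x3=0x7a x4=0x16 x5=0xd1  N=0 Z=0
after  2: x0=0x3c x1=0x2d x2=0x9a x3=0x43 x4=0x16 x5=0xd1  N=0 Z=0
after  3: x0=0xa2 x1=0x2d x2=0x9a x3=0x43 x4=0x16 x5=0xd1  N=1 Z=0
-- IRQ taken; context saved, return-PC = 4 --

K = 3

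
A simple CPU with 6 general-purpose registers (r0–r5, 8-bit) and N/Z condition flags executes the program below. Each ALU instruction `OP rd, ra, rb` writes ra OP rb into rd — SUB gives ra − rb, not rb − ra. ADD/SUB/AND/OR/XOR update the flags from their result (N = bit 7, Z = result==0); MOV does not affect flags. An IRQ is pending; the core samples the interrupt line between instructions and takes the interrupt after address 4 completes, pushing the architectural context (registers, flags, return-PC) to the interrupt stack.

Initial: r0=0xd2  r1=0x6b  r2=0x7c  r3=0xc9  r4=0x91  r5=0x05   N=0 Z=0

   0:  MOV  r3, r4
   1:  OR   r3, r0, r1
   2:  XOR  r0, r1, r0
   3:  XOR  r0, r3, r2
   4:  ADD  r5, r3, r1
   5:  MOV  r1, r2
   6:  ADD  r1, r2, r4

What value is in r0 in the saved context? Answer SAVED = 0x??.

SAVED = 0x87

after  0: r0=0xd2 r1=0x6b r2=0x7c r3=0x91 r4=0x91 r5=0x05  N=0 Z=0
after  1: r0=0xd2 r1=0x6b r2=0x7c r3=0xfb r4=0x91 r5=0x05  N=1 Z=0
after  2: r0=0xb9 r1=0x6b r2=0x7c r3=0xfb r4=0x91 r5=0x05  N=1 Z=0
after  3: r0=0x87 r1=0x6b r2=0x7c r3=0xfb r4=0x91 r5=0x05  N=1 Z=0
after  4: r0=0x87 r1=0x6b r2=0x7c r3=0xfb r4=0x91 r5=0x66  N=0 Z=0
-- IRQ taken; context saved, return-PC = 5 --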